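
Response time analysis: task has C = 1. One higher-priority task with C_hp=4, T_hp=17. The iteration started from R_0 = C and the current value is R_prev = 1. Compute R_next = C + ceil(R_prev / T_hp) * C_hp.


R_next = C + ceil(R_prev / T_hp) * C_hp
ceil(1 / 17) = ceil(0.0588) = 1
Interference = 1 * 4 = 4
R_next = 1 + 4 = 5

5


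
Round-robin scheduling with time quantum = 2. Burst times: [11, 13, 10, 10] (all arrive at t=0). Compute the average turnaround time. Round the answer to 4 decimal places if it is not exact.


Time quantum = 2
Execution trace:
  J1 runs 2 units, time = 2
  J2 runs 2 units, time = 4
  J3 runs 2 units, time = 6
  J4 runs 2 units, time = 8
  J1 runs 2 units, time = 10
  J2 runs 2 units, time = 12
  J3 runs 2 units, time = 14
  J4 runs 2 units, time = 16
  J1 runs 2 units, time = 18
  J2 runs 2 units, time = 20
  J3 runs 2 units, time = 22
  J4 runs 2 units, time = 24
  J1 runs 2 units, time = 26
  J2 runs 2 units, time = 28
  J3 runs 2 units, time = 30
  J4 runs 2 units, time = 32
  J1 runs 2 units, time = 34
  J2 runs 2 units, time = 36
  J3 runs 2 units, time = 38
  J4 runs 2 units, time = 40
  J1 runs 1 units, time = 41
  J2 runs 2 units, time = 43
  J2 runs 1 units, time = 44
Finish times: [41, 44, 38, 40]
Average turnaround = 163/4 = 40.75

40.75


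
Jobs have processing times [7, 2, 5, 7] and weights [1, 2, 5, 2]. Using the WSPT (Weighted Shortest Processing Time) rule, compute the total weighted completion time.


Compute p/w ratios and sort ascending (WSPT): [(2, 2), (5, 5), (7, 2), (7, 1)]
Compute weighted completion times:
  Job (p=2,w=2): C=2, w*C=2*2=4
  Job (p=5,w=5): C=7, w*C=5*7=35
  Job (p=7,w=2): C=14, w*C=2*14=28
  Job (p=7,w=1): C=21, w*C=1*21=21
Total weighted completion time = 88

88


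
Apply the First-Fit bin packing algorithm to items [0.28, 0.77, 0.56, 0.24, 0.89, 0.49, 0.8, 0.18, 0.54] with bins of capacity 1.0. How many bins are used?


Place items sequentially using First-Fit:
  Item 0.28 -> new Bin 1
  Item 0.77 -> new Bin 2
  Item 0.56 -> Bin 1 (now 0.84)
  Item 0.24 -> new Bin 3
  Item 0.89 -> new Bin 4
  Item 0.49 -> Bin 3 (now 0.73)
  Item 0.8 -> new Bin 5
  Item 0.18 -> Bin 2 (now 0.95)
  Item 0.54 -> new Bin 6
Total bins used = 6

6


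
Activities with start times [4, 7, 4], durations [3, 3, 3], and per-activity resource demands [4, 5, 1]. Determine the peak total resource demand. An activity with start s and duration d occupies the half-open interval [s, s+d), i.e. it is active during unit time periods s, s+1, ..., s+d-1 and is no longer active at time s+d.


Each activity i is active on [start_i, start_i + duration_i).
Compute total resource usage per time slot:
  t=0: active resources = [], total = 0
  t=1: active resources = [], total = 0
  t=2: active resources = [], total = 0
  t=3: active resources = [], total = 0
  t=4: active resources = [4, 1], total = 5
  t=5: active resources = [4, 1], total = 5
  t=6: active resources = [4, 1], total = 5
  t=7: active resources = [5], total = 5
  t=8: active resources = [5], total = 5
  t=9: active resources = [5], total = 5
Peak resource demand = 5

5


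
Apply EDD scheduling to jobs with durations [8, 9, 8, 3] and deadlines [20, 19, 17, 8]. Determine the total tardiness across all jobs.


Sort by due date (EDD order): [(3, 8), (8, 17), (9, 19), (8, 20)]
Compute completion times and tardiness:
  Job 1: p=3, d=8, C=3, tardiness=max(0,3-8)=0
  Job 2: p=8, d=17, C=11, tardiness=max(0,11-17)=0
  Job 3: p=9, d=19, C=20, tardiness=max(0,20-19)=1
  Job 4: p=8, d=20, C=28, tardiness=max(0,28-20)=8
Total tardiness = 9

9


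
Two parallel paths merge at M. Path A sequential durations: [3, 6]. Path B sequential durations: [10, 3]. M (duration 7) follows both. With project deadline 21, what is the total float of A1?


Forward pass: ES(A1) = sum of predecessors on chain A = 0
EF = ES + duration = 0 + 3 = 3
Backward pass: LF(M) = deadline = 21; LS(M) = 21 - 7 = 14
LF(A1) = LS(M) - sum(successors on chain A) = 14 - 6 = 8
LS = LF - duration = 8 - 3 = 5
Total float = LS - ES = 5 - 0 = 5

5


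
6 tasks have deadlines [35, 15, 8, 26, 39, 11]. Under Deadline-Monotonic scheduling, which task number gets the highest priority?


Sort tasks by relative deadline (ascending):
  Task 3: deadline = 8
  Task 6: deadline = 11
  Task 2: deadline = 15
  Task 4: deadline = 26
  Task 1: deadline = 35
  Task 5: deadline = 39
Priority order (highest first): [3, 6, 2, 4, 1, 5]
Highest priority task = 3

3


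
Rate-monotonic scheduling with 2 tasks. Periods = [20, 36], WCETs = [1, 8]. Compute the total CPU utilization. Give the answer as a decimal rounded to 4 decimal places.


Compute individual utilizations (exact fractions):
  Task 1: C/T = 1/20 (approx. 0.05)
  Task 2: C/T = 8/36 = 2/9 (approx. 0.2222)
Total utilization U = 1/20 + 2/9 = 49/180
Rounded to 4 decimal places: U = 0.2722
RM (Liu & Layland) bound for 2 tasks = 0.828427; compare with U = 49/180 (approx. 0.272222)
U <= bound, so schedulable by RM sufficient condition.

0.2722


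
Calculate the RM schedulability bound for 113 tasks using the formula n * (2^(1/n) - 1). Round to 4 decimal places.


Compute 2^(1/113) = 1.0061528976
Subtract 1: 1.0061528976 - 1 = 0.0061528976
Multiply by n: 113 * 0.0061528976 = 0.6952774288
Round to 4 dp: 0.6953

0.6953


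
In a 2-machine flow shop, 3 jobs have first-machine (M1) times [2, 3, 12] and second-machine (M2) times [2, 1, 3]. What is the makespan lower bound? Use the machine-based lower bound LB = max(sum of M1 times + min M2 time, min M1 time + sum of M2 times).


LB1 = sum(M1 times) + min(M2 times) = 17 + 1 = 18
LB2 = min(M1 times) + sum(M2 times) = 2 + 6 = 8
Lower bound = max(LB1, LB2) = max(18, 8) = 18

18


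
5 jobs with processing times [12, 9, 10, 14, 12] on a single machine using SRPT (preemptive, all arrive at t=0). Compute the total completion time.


Since all jobs arrive at t=0, SRPT equals SPT ordering.
SPT order: [9, 10, 12, 12, 14]
Completion times:
  Job 1: p=9, C=9
  Job 2: p=10, C=19
  Job 3: p=12, C=31
  Job 4: p=12, C=43
  Job 5: p=14, C=57
Total completion time = 9 + 19 + 31 + 43 + 57 = 159

159


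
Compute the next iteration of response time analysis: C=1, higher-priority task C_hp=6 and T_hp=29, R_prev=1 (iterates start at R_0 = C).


R_next = C + ceil(R_prev / T_hp) * C_hp
ceil(1 / 29) = ceil(0.0345) = 1
Interference = 1 * 6 = 6
R_next = 1 + 6 = 7

7


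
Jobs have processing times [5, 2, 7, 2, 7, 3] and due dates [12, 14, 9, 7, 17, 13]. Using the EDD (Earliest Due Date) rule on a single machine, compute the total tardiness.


Sort by due date (EDD order): [(2, 7), (7, 9), (5, 12), (3, 13), (2, 14), (7, 17)]
Compute completion times and tardiness:
  Job 1: p=2, d=7, C=2, tardiness=max(0,2-7)=0
  Job 2: p=7, d=9, C=9, tardiness=max(0,9-9)=0
  Job 3: p=5, d=12, C=14, tardiness=max(0,14-12)=2
  Job 4: p=3, d=13, C=17, tardiness=max(0,17-13)=4
  Job 5: p=2, d=14, C=19, tardiness=max(0,19-14)=5
  Job 6: p=7, d=17, C=26, tardiness=max(0,26-17)=9
Total tardiness = 20

20


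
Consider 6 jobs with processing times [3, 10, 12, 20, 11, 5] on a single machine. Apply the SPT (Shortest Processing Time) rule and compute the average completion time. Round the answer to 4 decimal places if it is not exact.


Sort jobs by processing time (SPT order): [3, 5, 10, 11, 12, 20]
Compute completion times sequentially:
  Job 1: processing = 3, completes at 3
  Job 2: processing = 5, completes at 8
  Job 3: processing = 10, completes at 18
  Job 4: processing = 11, completes at 29
  Job 5: processing = 12, completes at 41
  Job 6: processing = 20, completes at 61
Sum of completion times = 160
Average completion time = 160/6 = 26.6667

26.6667


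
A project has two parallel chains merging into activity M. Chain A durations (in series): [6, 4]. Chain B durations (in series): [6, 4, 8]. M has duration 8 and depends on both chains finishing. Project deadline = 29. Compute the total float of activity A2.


Forward pass: ES(A2) = sum of predecessors on chain A = 6
EF = ES + duration = 6 + 4 = 10
Backward pass: LF(M) = deadline = 29; LS(M) = 29 - 8 = 21
LF(A2) = LS(M) - sum(successors on chain A) = 21 - 0 = 21
LS = LF - duration = 21 - 4 = 17
Total float = LS - ES = 17 - 6 = 11

11


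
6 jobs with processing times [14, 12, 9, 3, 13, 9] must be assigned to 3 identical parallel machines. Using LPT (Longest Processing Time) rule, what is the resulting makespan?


Sort jobs in decreasing order (LPT): [14, 13, 12, 9, 9, 3]
Assign each job to the least loaded machine:
  Machine 1: jobs [14, 3], load = 17
  Machine 2: jobs [13, 9], load = 22
  Machine 3: jobs [12, 9], load = 21
Makespan = max load = 22

22


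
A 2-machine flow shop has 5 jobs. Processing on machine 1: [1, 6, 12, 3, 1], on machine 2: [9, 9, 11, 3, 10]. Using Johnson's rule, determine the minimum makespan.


Apply Johnson's rule:
  Group 1 (a <= b): [(1, 1, 9), (5, 1, 10), (4, 3, 3), (2, 6, 9)]
  Group 2 (a > b): [(3, 12, 11)]
Optimal job order: [1, 5, 4, 2, 3]
Schedule:
  Job 1: M1 done at 1, M2 done at 10
  Job 5: M1 done at 2, M2 done at 20
  Job 4: M1 done at 5, M2 done at 23
  Job 2: M1 done at 11, M2 done at 32
  Job 3: M1 done at 23, M2 done at 43
Makespan = 43

43


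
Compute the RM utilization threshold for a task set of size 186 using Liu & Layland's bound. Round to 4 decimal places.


Compute 2^(1/186) = 1.0037335501
Subtract 1: 1.0037335501 - 1 = 0.0037335501
Multiply by n: 186 * 0.0037335501 = 0.6944403186
Round to 4 dp: 0.6944

0.6944


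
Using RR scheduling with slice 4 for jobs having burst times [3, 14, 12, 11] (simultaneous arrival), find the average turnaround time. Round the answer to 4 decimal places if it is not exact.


Time quantum = 4
Execution trace:
  J1 runs 3 units, time = 3
  J2 runs 4 units, time = 7
  J3 runs 4 units, time = 11
  J4 runs 4 units, time = 15
  J2 runs 4 units, time = 19
  J3 runs 4 units, time = 23
  J4 runs 4 units, time = 27
  J2 runs 4 units, time = 31
  J3 runs 4 units, time = 35
  J4 runs 3 units, time = 38
  J2 runs 2 units, time = 40
Finish times: [3, 40, 35, 38]
Average turnaround = 116/4 = 29.0

29.0


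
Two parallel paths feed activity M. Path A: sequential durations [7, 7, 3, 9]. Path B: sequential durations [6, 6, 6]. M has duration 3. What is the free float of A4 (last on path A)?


ES(A4) = sum of predecessors on chain A = 17
EF(A4) = ES + duration = 17 + 9 = 26
Successor of A4 is M. ES(M) = max(sum(A), sum(B)) = max(26, 18) = 26
Free float = ES(successor) - EF(current) = 26 - 26 = 0

0


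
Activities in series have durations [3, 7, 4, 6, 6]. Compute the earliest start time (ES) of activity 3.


Activity 3 starts after activities 1 through 2 complete.
Predecessor durations: [3, 7]
ES = 3 + 7 = 10

10


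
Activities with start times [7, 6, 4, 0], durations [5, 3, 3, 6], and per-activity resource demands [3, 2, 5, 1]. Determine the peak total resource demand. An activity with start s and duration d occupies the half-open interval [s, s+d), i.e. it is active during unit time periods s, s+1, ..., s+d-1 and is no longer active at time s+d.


Each activity i is active on [start_i, start_i + duration_i).
Compute total resource usage per time slot:
  t=0: active resources = [1], total = 1
  t=1: active resources = [1], total = 1
  t=2: active resources = [1], total = 1
  t=3: active resources = [1], total = 1
  t=4: active resources = [5, 1], total = 6
  t=5: active resources = [5, 1], total = 6
  t=6: active resources = [2, 5], total = 7
  t=7: active resources = [3, 2], total = 5
  t=8: active resources = [3, 2], total = 5
  t=9: active resources = [3], total = 3
  t=10: active resources = [3], total = 3
  t=11: active resources = [3], total = 3
Peak resource demand = 7

7


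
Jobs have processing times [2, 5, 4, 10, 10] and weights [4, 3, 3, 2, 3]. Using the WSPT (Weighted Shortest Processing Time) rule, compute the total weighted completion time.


Compute p/w ratios and sort ascending (WSPT): [(2, 4), (4, 3), (5, 3), (10, 3), (10, 2)]
Compute weighted completion times:
  Job (p=2,w=4): C=2, w*C=4*2=8
  Job (p=4,w=3): C=6, w*C=3*6=18
  Job (p=5,w=3): C=11, w*C=3*11=33
  Job (p=10,w=3): C=21, w*C=3*21=63
  Job (p=10,w=2): C=31, w*C=2*31=62
Total weighted completion time = 184

184


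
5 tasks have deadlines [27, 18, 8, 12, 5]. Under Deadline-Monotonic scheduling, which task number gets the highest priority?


Sort tasks by relative deadline (ascending):
  Task 5: deadline = 5
  Task 3: deadline = 8
  Task 4: deadline = 12
  Task 2: deadline = 18
  Task 1: deadline = 27
Priority order (highest first): [5, 3, 4, 2, 1]
Highest priority task = 5

5


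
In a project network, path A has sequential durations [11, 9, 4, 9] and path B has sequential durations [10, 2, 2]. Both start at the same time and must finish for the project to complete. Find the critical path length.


Path A total = 11 + 9 + 4 + 9 = 33
Path B total = 10 + 2 + 2 = 14
Critical path = longest path = max(33, 14) = 33

33


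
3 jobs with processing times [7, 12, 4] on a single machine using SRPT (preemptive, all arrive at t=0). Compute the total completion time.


Since all jobs arrive at t=0, SRPT equals SPT ordering.
SPT order: [4, 7, 12]
Completion times:
  Job 1: p=4, C=4
  Job 2: p=7, C=11
  Job 3: p=12, C=23
Total completion time = 4 + 11 + 23 = 38

38


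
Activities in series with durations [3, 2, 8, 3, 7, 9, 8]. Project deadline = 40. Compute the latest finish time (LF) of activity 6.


LF(activity 6) = deadline - sum of successor durations
Successors: activities 7 through 7 with durations [8]
Sum of successor durations = 8
LF = 40 - 8 = 32

32


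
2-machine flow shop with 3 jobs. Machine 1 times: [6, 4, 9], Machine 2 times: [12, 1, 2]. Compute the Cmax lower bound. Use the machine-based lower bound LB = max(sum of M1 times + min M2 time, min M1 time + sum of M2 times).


LB1 = sum(M1 times) + min(M2 times) = 19 + 1 = 20
LB2 = min(M1 times) + sum(M2 times) = 4 + 15 = 19
Lower bound = max(LB1, LB2) = max(20, 19) = 20

20


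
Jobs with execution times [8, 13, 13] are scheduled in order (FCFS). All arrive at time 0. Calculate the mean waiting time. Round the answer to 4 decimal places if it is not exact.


FCFS order (as given): [8, 13, 13]
Waiting times:
  Job 1: wait = 0
  Job 2: wait = 8
  Job 3: wait = 21
Sum of waiting times = 29
Average waiting time = 29/3 = 9.6667

9.6667


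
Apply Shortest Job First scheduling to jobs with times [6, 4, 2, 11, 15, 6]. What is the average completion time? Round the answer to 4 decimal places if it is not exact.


SJF order (ascending): [2, 4, 6, 6, 11, 15]
Completion times:
  Job 1: burst=2, C=2
  Job 2: burst=4, C=6
  Job 3: burst=6, C=12
  Job 4: burst=6, C=18
  Job 5: burst=11, C=29
  Job 6: burst=15, C=44
Average completion = 111/6 = 18.5

18.5


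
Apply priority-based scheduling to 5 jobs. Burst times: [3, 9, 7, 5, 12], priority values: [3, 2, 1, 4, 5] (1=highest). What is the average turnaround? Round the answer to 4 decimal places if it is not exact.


Sort by priority (ascending = highest first):
Order: [(1, 7), (2, 9), (3, 3), (4, 5), (5, 12)]
Completion times:
  Priority 1, burst=7, C=7
  Priority 2, burst=9, C=16
  Priority 3, burst=3, C=19
  Priority 4, burst=5, C=24
  Priority 5, burst=12, C=36
Average turnaround = 102/5 = 20.4

20.4


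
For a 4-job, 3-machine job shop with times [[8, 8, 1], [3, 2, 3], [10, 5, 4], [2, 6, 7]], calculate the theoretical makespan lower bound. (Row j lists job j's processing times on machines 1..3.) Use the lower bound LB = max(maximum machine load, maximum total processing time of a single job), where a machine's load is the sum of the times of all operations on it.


Machine loads:
  Machine 1: 8 + 3 + 10 + 2 = 23
  Machine 2: 8 + 2 + 5 + 6 = 21
  Machine 3: 1 + 3 + 4 + 7 = 15
Max machine load = 23
Job totals:
  Job 1: 17
  Job 2: 8
  Job 3: 19
  Job 4: 15
Max job total = 19
Lower bound = max(23, 19) = 23

23


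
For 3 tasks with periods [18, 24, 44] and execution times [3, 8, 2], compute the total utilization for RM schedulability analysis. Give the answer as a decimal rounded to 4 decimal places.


Compute individual utilizations (exact fractions):
  Task 1: C/T = 3/18 = 1/6 (approx. 0.1667)
  Task 2: C/T = 8/24 = 1/3 (approx. 0.3333)
  Task 3: C/T = 2/44 = 1/22 (approx. 0.0455)
Total utilization U = 1/6 + 1/3 + 1/22 = 6/11
Rounded to 4 decimal places: U = 0.5455
RM (Liu & Layland) bound for 3 tasks = 0.779763; compare with U = 6/11 (approx. 0.545455)
U <= bound, so schedulable by RM sufficient condition.

0.5455


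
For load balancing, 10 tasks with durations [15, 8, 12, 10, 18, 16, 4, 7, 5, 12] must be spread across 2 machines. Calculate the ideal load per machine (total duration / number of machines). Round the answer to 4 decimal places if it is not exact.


Total processing time = 15 + 8 + 12 + 10 + 18 + 16 + 4 + 7 + 5 + 12 = 107
Number of machines = 2
Ideal balanced load = 107 / 2 = 53.5

53.5


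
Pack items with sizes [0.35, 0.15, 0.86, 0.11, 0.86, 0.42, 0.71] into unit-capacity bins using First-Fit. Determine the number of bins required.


Place items sequentially using First-Fit:
  Item 0.35 -> new Bin 1
  Item 0.15 -> Bin 1 (now 0.5)
  Item 0.86 -> new Bin 2
  Item 0.11 -> Bin 1 (now 0.61)
  Item 0.86 -> new Bin 3
  Item 0.42 -> new Bin 4
  Item 0.71 -> new Bin 5
Total bins used = 5

5


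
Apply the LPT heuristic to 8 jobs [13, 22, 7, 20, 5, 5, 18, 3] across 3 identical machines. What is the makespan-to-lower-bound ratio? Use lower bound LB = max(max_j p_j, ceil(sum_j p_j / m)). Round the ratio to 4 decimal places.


LPT order: [22, 20, 18, 13, 7, 5, 5, 3]
Machine loads after assignment: [32, 30, 31]
LPT makespan = 32
Lower bound = max(max_job, ceil(total/3)) = max(22, 31) = 31
Ratio = 32 / 31 = 1.0323

1.0323


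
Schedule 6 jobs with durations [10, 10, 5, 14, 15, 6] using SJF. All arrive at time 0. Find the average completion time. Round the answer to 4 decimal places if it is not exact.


SJF order (ascending): [5, 6, 10, 10, 14, 15]
Completion times:
  Job 1: burst=5, C=5
  Job 2: burst=6, C=11
  Job 3: burst=10, C=21
  Job 4: burst=10, C=31
  Job 5: burst=14, C=45
  Job 6: burst=15, C=60
Average completion = 173/6 = 28.8333

28.8333


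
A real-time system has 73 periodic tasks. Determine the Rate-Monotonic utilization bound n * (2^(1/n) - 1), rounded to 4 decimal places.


Compute 2^(1/73) = 1.0095403890
Subtract 1: 1.0095403890 - 1 = 0.0095403890
Multiply by n: 73 * 0.0095403890 = 0.6964483970
Round to 4 dp: 0.6964

0.6964


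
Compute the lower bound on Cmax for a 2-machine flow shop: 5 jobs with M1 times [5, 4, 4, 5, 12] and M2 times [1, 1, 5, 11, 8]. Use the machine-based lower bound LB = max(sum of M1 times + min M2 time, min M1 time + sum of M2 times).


LB1 = sum(M1 times) + min(M2 times) = 30 + 1 = 31
LB2 = min(M1 times) + sum(M2 times) = 4 + 26 = 30
Lower bound = max(LB1, LB2) = max(31, 30) = 31

31


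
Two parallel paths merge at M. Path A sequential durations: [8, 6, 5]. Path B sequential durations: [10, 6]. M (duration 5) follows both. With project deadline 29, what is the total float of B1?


Forward pass: ES(B1) = sum of predecessors on chain B = 0
EF = ES + duration = 0 + 10 = 10
Backward pass: LF(M) = deadline = 29; LS(M) = 29 - 5 = 24
LF(B1) = LS(M) - sum(successors on chain B) = 24 - 6 = 18
LS = LF - duration = 18 - 10 = 8
Total float = LS - ES = 8 - 0 = 8

8


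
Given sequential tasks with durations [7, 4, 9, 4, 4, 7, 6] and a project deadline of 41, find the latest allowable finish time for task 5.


LF(activity 5) = deadline - sum of successor durations
Successors: activities 6 through 7 with durations [7, 6]
Sum of successor durations = 13
LF = 41 - 13 = 28

28


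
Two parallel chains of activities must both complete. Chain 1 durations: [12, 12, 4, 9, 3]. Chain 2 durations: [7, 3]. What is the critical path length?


Path A total = 12 + 12 + 4 + 9 + 3 = 40
Path B total = 7 + 3 = 10
Critical path = longest path = max(40, 10) = 40

40


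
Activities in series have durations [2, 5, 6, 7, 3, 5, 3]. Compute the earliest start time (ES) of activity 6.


Activity 6 starts after activities 1 through 5 complete.
Predecessor durations: [2, 5, 6, 7, 3]
ES = 2 + 5 + 6 + 7 + 3 = 23

23


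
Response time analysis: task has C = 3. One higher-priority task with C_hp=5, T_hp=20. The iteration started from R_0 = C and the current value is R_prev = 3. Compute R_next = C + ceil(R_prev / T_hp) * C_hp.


R_next = C + ceil(R_prev / T_hp) * C_hp
ceil(3 / 20) = ceil(0.15) = 1
Interference = 1 * 5 = 5
R_next = 3 + 5 = 8

8


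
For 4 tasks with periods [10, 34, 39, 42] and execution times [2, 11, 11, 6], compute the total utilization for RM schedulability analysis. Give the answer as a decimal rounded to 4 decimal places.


Compute individual utilizations (exact fractions):
  Task 1: C/T = 2/10 = 1/5 (approx. 0.2)
  Task 2: C/T = 11/34 (approx. 0.3235)
  Task 3: C/T = 11/39 (approx. 0.2821)
  Task 4: C/T = 6/42 = 1/7 (approx. 0.1429)
Total utilization U = 1/5 + 11/34 + 11/39 + 1/7 = 44017/46410
Rounded to 4 decimal places: U = 0.9484
RM (Liu & Layland) bound for 4 tasks = 0.756828; compare with U = 44017/46410 (approx. 0.948438)
bound < U <= 1, so the RM sufficient condition is not met (inconclusive; an exact test such as response-time analysis is needed).

0.9484


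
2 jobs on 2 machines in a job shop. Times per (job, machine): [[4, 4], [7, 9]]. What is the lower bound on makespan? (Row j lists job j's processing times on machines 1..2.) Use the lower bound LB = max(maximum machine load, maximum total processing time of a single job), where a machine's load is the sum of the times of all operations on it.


Machine loads:
  Machine 1: 4 + 7 = 11
  Machine 2: 4 + 9 = 13
Max machine load = 13
Job totals:
  Job 1: 8
  Job 2: 16
Max job total = 16
Lower bound = max(13, 16) = 16

16


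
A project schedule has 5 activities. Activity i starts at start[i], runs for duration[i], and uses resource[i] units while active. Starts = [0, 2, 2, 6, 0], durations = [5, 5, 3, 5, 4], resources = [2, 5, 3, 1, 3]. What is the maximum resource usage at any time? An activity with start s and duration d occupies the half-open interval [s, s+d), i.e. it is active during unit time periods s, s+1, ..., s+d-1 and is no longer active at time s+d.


Each activity i is active on [start_i, start_i + duration_i).
Compute total resource usage per time slot:
  t=0: active resources = [2, 3], total = 5
  t=1: active resources = [2, 3], total = 5
  t=2: active resources = [2, 5, 3, 3], total = 13
  t=3: active resources = [2, 5, 3, 3], total = 13
  t=4: active resources = [2, 5, 3], total = 10
  t=5: active resources = [5], total = 5
  t=6: active resources = [5, 1], total = 6
  t=7: active resources = [1], total = 1
  t=8: active resources = [1], total = 1
  t=9: active resources = [1], total = 1
  t=10: active resources = [1], total = 1
Peak resource demand = 13

13


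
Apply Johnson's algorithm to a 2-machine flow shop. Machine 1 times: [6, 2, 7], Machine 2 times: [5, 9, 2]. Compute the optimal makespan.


Apply Johnson's rule:
  Group 1 (a <= b): [(2, 2, 9)]
  Group 2 (a > b): [(1, 6, 5), (3, 7, 2)]
Optimal job order: [2, 1, 3]
Schedule:
  Job 2: M1 done at 2, M2 done at 11
  Job 1: M1 done at 8, M2 done at 16
  Job 3: M1 done at 15, M2 done at 18
Makespan = 18

18


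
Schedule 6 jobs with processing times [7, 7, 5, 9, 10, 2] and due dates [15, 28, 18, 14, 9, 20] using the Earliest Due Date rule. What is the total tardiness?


Sort by due date (EDD order): [(10, 9), (9, 14), (7, 15), (5, 18), (2, 20), (7, 28)]
Compute completion times and tardiness:
  Job 1: p=10, d=9, C=10, tardiness=max(0,10-9)=1
  Job 2: p=9, d=14, C=19, tardiness=max(0,19-14)=5
  Job 3: p=7, d=15, C=26, tardiness=max(0,26-15)=11
  Job 4: p=5, d=18, C=31, tardiness=max(0,31-18)=13
  Job 5: p=2, d=20, C=33, tardiness=max(0,33-20)=13
  Job 6: p=7, d=28, C=40, tardiness=max(0,40-28)=12
Total tardiness = 55

55


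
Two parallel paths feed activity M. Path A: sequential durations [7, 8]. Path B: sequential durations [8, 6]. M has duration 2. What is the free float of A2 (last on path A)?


ES(A2) = sum of predecessors on chain A = 7
EF(A2) = ES + duration = 7 + 8 = 15
Successor of A2 is M. ES(M) = max(sum(A), sum(B)) = max(15, 14) = 15
Free float = ES(successor) - EF(current) = 15 - 15 = 0

0


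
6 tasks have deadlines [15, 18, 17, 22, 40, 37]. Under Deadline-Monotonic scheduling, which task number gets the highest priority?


Sort tasks by relative deadline (ascending):
  Task 1: deadline = 15
  Task 3: deadline = 17
  Task 2: deadline = 18
  Task 4: deadline = 22
  Task 6: deadline = 37
  Task 5: deadline = 40
Priority order (highest first): [1, 3, 2, 4, 6, 5]
Highest priority task = 1

1


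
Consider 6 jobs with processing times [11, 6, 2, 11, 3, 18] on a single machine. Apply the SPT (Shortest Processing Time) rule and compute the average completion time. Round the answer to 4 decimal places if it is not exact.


Sort jobs by processing time (SPT order): [2, 3, 6, 11, 11, 18]
Compute completion times sequentially:
  Job 1: processing = 2, completes at 2
  Job 2: processing = 3, completes at 5
  Job 3: processing = 6, completes at 11
  Job 4: processing = 11, completes at 22
  Job 5: processing = 11, completes at 33
  Job 6: processing = 18, completes at 51
Sum of completion times = 124
Average completion time = 124/6 = 20.6667

20.6667


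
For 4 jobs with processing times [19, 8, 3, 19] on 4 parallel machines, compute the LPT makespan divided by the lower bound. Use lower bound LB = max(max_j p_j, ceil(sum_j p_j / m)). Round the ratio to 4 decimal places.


LPT order: [19, 19, 8, 3]
Machine loads after assignment: [19, 19, 8, 3]
LPT makespan = 19
Lower bound = max(max_job, ceil(total/4)) = max(19, 13) = 19
Ratio = 19 / 19 = 1.0

1.0


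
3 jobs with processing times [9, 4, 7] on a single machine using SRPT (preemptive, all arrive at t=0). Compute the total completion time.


Since all jobs arrive at t=0, SRPT equals SPT ordering.
SPT order: [4, 7, 9]
Completion times:
  Job 1: p=4, C=4
  Job 2: p=7, C=11
  Job 3: p=9, C=20
Total completion time = 4 + 11 + 20 = 35

35


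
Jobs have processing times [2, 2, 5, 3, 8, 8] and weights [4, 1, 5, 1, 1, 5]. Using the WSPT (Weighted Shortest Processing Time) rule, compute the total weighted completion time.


Compute p/w ratios and sort ascending (WSPT): [(2, 4), (5, 5), (8, 5), (2, 1), (3, 1), (8, 1)]
Compute weighted completion times:
  Job (p=2,w=4): C=2, w*C=4*2=8
  Job (p=5,w=5): C=7, w*C=5*7=35
  Job (p=8,w=5): C=15, w*C=5*15=75
  Job (p=2,w=1): C=17, w*C=1*17=17
  Job (p=3,w=1): C=20, w*C=1*20=20
  Job (p=8,w=1): C=28, w*C=1*28=28
Total weighted completion time = 183

183


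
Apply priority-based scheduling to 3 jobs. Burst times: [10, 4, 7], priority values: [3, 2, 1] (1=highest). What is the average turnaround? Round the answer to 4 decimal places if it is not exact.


Sort by priority (ascending = highest first):
Order: [(1, 7), (2, 4), (3, 10)]
Completion times:
  Priority 1, burst=7, C=7
  Priority 2, burst=4, C=11
  Priority 3, burst=10, C=21
Average turnaround = 39/3 = 13.0

13.0


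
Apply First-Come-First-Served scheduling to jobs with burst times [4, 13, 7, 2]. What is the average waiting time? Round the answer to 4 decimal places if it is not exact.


FCFS order (as given): [4, 13, 7, 2]
Waiting times:
  Job 1: wait = 0
  Job 2: wait = 4
  Job 3: wait = 17
  Job 4: wait = 24
Sum of waiting times = 45
Average waiting time = 45/4 = 11.25

11.25


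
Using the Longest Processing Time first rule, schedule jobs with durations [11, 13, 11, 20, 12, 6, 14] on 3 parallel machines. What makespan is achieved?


Sort jobs in decreasing order (LPT): [20, 14, 13, 12, 11, 11, 6]
Assign each job to the least loaded machine:
  Machine 1: jobs [20, 11], load = 31
  Machine 2: jobs [14, 11, 6], load = 31
  Machine 3: jobs [13, 12], load = 25
Makespan = max load = 31

31


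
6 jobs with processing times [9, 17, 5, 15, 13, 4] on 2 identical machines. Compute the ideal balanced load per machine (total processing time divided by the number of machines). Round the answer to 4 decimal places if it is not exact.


Total processing time = 9 + 17 + 5 + 15 + 13 + 4 = 63
Number of machines = 2
Ideal balanced load = 63 / 2 = 31.5

31.5


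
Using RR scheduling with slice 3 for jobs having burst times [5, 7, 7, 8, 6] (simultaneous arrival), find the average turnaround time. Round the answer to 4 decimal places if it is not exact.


Time quantum = 3
Execution trace:
  J1 runs 3 units, time = 3
  J2 runs 3 units, time = 6
  J3 runs 3 units, time = 9
  J4 runs 3 units, time = 12
  J5 runs 3 units, time = 15
  J1 runs 2 units, time = 17
  J2 runs 3 units, time = 20
  J3 runs 3 units, time = 23
  J4 runs 3 units, time = 26
  J5 runs 3 units, time = 29
  J2 runs 1 units, time = 30
  J3 runs 1 units, time = 31
  J4 runs 2 units, time = 33
Finish times: [17, 30, 31, 33, 29]
Average turnaround = 140/5 = 28.0

28.0


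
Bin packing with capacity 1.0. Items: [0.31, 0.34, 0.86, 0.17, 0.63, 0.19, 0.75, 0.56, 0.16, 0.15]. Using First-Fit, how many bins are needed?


Place items sequentially using First-Fit:
  Item 0.31 -> new Bin 1
  Item 0.34 -> Bin 1 (now 0.65)
  Item 0.86 -> new Bin 2
  Item 0.17 -> Bin 1 (now 0.82)
  Item 0.63 -> new Bin 3
  Item 0.19 -> Bin 3 (now 0.82)
  Item 0.75 -> new Bin 4
  Item 0.56 -> new Bin 5
  Item 0.16 -> Bin 1 (now 0.98)
  Item 0.15 -> Bin 3 (now 0.97)
Total bins used = 5

5


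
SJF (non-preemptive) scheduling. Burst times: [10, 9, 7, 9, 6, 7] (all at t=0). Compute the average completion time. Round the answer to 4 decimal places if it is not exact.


SJF order (ascending): [6, 7, 7, 9, 9, 10]
Completion times:
  Job 1: burst=6, C=6
  Job 2: burst=7, C=13
  Job 3: burst=7, C=20
  Job 4: burst=9, C=29
  Job 5: burst=9, C=38
  Job 6: burst=10, C=48
Average completion = 154/6 = 25.6667

25.6667


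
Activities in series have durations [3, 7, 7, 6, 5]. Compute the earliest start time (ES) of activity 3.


Activity 3 starts after activities 1 through 2 complete.
Predecessor durations: [3, 7]
ES = 3 + 7 = 10

10


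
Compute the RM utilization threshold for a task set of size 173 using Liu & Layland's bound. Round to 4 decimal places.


Compute 2^(1/173) = 1.0040146684
Subtract 1: 1.0040146684 - 1 = 0.0040146684
Multiply by n: 173 * 0.0040146684 = 0.6945376332
Round to 4 dp: 0.6945

0.6945


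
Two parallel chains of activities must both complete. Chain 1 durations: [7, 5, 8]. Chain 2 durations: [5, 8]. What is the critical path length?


Path A total = 7 + 5 + 8 = 20
Path B total = 5 + 8 = 13
Critical path = longest path = max(20, 13) = 20

20


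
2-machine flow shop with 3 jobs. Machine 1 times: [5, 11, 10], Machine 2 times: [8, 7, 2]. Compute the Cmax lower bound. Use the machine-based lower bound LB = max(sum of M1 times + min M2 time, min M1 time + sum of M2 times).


LB1 = sum(M1 times) + min(M2 times) = 26 + 2 = 28
LB2 = min(M1 times) + sum(M2 times) = 5 + 17 = 22
Lower bound = max(LB1, LB2) = max(28, 22) = 28

28


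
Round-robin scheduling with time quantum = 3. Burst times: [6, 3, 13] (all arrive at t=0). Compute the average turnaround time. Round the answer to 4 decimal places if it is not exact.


Time quantum = 3
Execution trace:
  J1 runs 3 units, time = 3
  J2 runs 3 units, time = 6
  J3 runs 3 units, time = 9
  J1 runs 3 units, time = 12
  J3 runs 3 units, time = 15
  J3 runs 3 units, time = 18
  J3 runs 3 units, time = 21
  J3 runs 1 units, time = 22
Finish times: [12, 6, 22]
Average turnaround = 40/3 = 13.3333

13.3333


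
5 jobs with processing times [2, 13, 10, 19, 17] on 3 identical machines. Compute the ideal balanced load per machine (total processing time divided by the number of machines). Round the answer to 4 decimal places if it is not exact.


Total processing time = 2 + 13 + 10 + 19 + 17 = 61
Number of machines = 3
Ideal balanced load = 61 / 3 = 20.3333

20.3333


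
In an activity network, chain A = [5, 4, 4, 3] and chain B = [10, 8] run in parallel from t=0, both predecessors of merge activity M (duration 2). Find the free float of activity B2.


ES(B2) = sum of predecessors on chain B = 10
EF(B2) = ES + duration = 10 + 8 = 18
Successor of B2 is M. ES(M) = max(sum(A), sum(B)) = max(16, 18) = 18
Free float = ES(successor) - EF(current) = 18 - 18 = 0

0


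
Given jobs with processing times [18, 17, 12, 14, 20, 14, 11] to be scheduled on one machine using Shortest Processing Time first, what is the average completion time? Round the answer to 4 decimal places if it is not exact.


Sort jobs by processing time (SPT order): [11, 12, 14, 14, 17, 18, 20]
Compute completion times sequentially:
  Job 1: processing = 11, completes at 11
  Job 2: processing = 12, completes at 23
  Job 3: processing = 14, completes at 37
  Job 4: processing = 14, completes at 51
  Job 5: processing = 17, completes at 68
  Job 6: processing = 18, completes at 86
  Job 7: processing = 20, completes at 106
Sum of completion times = 382
Average completion time = 382/7 = 54.5714

54.5714


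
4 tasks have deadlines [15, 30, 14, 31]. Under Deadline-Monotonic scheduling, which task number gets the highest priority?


Sort tasks by relative deadline (ascending):
  Task 3: deadline = 14
  Task 1: deadline = 15
  Task 2: deadline = 30
  Task 4: deadline = 31
Priority order (highest first): [3, 1, 2, 4]
Highest priority task = 3

3


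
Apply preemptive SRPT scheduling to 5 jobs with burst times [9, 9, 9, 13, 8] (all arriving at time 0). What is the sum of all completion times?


Since all jobs arrive at t=0, SRPT equals SPT ordering.
SPT order: [8, 9, 9, 9, 13]
Completion times:
  Job 1: p=8, C=8
  Job 2: p=9, C=17
  Job 3: p=9, C=26
  Job 4: p=9, C=35
  Job 5: p=13, C=48
Total completion time = 8 + 17 + 26 + 35 + 48 = 134

134


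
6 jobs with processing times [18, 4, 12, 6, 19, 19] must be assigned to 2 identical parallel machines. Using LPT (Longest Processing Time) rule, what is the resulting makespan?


Sort jobs in decreasing order (LPT): [19, 19, 18, 12, 6, 4]
Assign each job to the least loaded machine:
  Machine 1: jobs [19, 18, 4], load = 41
  Machine 2: jobs [19, 12, 6], load = 37
Makespan = max load = 41

41


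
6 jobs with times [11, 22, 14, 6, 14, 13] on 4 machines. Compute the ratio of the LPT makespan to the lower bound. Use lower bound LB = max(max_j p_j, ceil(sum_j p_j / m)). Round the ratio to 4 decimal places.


LPT order: [22, 14, 14, 13, 11, 6]
Machine loads after assignment: [22, 20, 14, 24]
LPT makespan = 24
Lower bound = max(max_job, ceil(total/4)) = max(22, 20) = 22
Ratio = 24 / 22 = 1.0909

1.0909


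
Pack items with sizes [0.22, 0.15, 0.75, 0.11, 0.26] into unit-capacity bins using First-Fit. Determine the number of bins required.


Place items sequentially using First-Fit:
  Item 0.22 -> new Bin 1
  Item 0.15 -> Bin 1 (now 0.37)
  Item 0.75 -> new Bin 2
  Item 0.11 -> Bin 1 (now 0.48)
  Item 0.26 -> Bin 1 (now 0.74)
Total bins used = 2

2


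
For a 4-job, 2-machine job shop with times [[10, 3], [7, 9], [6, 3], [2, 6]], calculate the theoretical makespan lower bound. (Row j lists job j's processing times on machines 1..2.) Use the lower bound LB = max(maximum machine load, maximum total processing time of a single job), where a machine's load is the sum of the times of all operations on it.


Machine loads:
  Machine 1: 10 + 7 + 6 + 2 = 25
  Machine 2: 3 + 9 + 3 + 6 = 21
Max machine load = 25
Job totals:
  Job 1: 13
  Job 2: 16
  Job 3: 9
  Job 4: 8
Max job total = 16
Lower bound = max(25, 16) = 25

25


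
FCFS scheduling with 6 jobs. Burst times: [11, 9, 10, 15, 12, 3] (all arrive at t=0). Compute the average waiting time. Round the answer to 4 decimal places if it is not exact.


FCFS order (as given): [11, 9, 10, 15, 12, 3]
Waiting times:
  Job 1: wait = 0
  Job 2: wait = 11
  Job 3: wait = 20
  Job 4: wait = 30
  Job 5: wait = 45
  Job 6: wait = 57
Sum of waiting times = 163
Average waiting time = 163/6 = 27.1667

27.1667


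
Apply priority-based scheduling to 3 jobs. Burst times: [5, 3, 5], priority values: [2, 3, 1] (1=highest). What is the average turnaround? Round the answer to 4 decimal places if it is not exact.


Sort by priority (ascending = highest first):
Order: [(1, 5), (2, 5), (3, 3)]
Completion times:
  Priority 1, burst=5, C=5
  Priority 2, burst=5, C=10
  Priority 3, burst=3, C=13
Average turnaround = 28/3 = 9.3333

9.3333


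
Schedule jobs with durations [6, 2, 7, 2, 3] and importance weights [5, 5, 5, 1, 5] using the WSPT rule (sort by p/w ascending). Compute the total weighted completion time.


Compute p/w ratios and sort ascending (WSPT): [(2, 5), (3, 5), (6, 5), (7, 5), (2, 1)]
Compute weighted completion times:
  Job (p=2,w=5): C=2, w*C=5*2=10
  Job (p=3,w=5): C=5, w*C=5*5=25
  Job (p=6,w=5): C=11, w*C=5*11=55
  Job (p=7,w=5): C=18, w*C=5*18=90
  Job (p=2,w=1): C=20, w*C=1*20=20
Total weighted completion time = 200

200


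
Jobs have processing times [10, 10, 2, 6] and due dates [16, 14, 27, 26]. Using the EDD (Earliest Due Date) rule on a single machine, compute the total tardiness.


Sort by due date (EDD order): [(10, 14), (10, 16), (6, 26), (2, 27)]
Compute completion times and tardiness:
  Job 1: p=10, d=14, C=10, tardiness=max(0,10-14)=0
  Job 2: p=10, d=16, C=20, tardiness=max(0,20-16)=4
  Job 3: p=6, d=26, C=26, tardiness=max(0,26-26)=0
  Job 4: p=2, d=27, C=28, tardiness=max(0,28-27)=1
Total tardiness = 5

5


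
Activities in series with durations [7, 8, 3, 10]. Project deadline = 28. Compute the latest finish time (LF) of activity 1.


LF(activity 1) = deadline - sum of successor durations
Successors: activities 2 through 4 with durations [8, 3, 10]
Sum of successor durations = 21
LF = 28 - 21 = 7

7


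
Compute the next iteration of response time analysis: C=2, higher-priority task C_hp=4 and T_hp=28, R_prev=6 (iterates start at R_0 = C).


R_next = C + ceil(R_prev / T_hp) * C_hp
ceil(6 / 28) = ceil(0.2143) = 1
Interference = 1 * 4 = 4
R_next = 2 + 4 = 6
R_next = R_prev, so the iteration has converged (response time = 6).

6


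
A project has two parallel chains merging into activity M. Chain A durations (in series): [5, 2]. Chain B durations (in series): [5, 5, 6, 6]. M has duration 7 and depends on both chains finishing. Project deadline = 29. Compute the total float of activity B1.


Forward pass: ES(B1) = sum of predecessors on chain B = 0
EF = ES + duration = 0 + 5 = 5
Backward pass: LF(M) = deadline = 29; LS(M) = 29 - 7 = 22
LF(B1) = LS(M) - sum(successors on chain B) = 22 - 17 = 5
LS = LF - duration = 5 - 5 = 0
Total float = LS - ES = 0 - 0 = 0

0


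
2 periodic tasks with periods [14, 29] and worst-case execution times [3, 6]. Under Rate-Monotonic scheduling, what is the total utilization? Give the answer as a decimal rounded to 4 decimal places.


Compute individual utilizations (exact fractions):
  Task 1: C/T = 3/14 (approx. 0.2143)
  Task 2: C/T = 6/29 (approx. 0.2069)
Total utilization U = 3/14 + 6/29 = 171/406
Rounded to 4 decimal places: U = 0.4212
RM (Liu & Layland) bound for 2 tasks = 0.828427; compare with U = 171/406 (approx. 0.421182)
U <= bound, so schedulable by RM sufficient condition.

0.4212


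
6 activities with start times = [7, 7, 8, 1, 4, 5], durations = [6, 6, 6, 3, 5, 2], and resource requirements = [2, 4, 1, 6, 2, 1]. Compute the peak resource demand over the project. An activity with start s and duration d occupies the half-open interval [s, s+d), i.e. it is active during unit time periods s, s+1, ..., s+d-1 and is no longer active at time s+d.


Each activity i is active on [start_i, start_i + duration_i).
Compute total resource usage per time slot:
  t=0: active resources = [], total = 0
  t=1: active resources = [6], total = 6
  t=2: active resources = [6], total = 6
  t=3: active resources = [6], total = 6
  t=4: active resources = [2], total = 2
  t=5: active resources = [2, 1], total = 3
  t=6: active resources = [2, 1], total = 3
  t=7: active resources = [2, 4, 2], total = 8
  t=8: active resources = [2, 4, 1, 2], total = 9
  t=9: active resources = [2, 4, 1], total = 7
  t=10: active resources = [2, 4, 1], total = 7
  t=11: active resources = [2, 4, 1], total = 7
  t=12: active resources = [2, 4, 1], total = 7
  t=13: active resources = [1], total = 1
Peak resource demand = 9

9
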